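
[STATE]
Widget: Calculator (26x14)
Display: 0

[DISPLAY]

                         0
┌───┬───┬───┬───┐         
│ 7 │ 8 │ 9 │ ÷ │         
├───┼───┼───┼───┤         
│ 4 │ 5 │ 6 │ × │         
├───┼───┼───┼───┤         
│ 1 │ 2 │ 3 │ - │         
├───┼───┼───┼───┤         
│ 0 │ . │ = │ + │         
├───┼───┼───┼───┤         
│ C │ MC│ MR│ M+│         
└───┴───┴───┴───┘         
                          
                          


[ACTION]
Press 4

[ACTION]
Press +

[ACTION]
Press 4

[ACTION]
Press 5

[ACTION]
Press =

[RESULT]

                        49
┌───┬───┬───┬───┐         
│ 7 │ 8 │ 9 │ ÷ │         
├───┼───┼───┼───┤         
│ 4 │ 5 │ 6 │ × │         
├───┼───┼───┼───┤         
│ 1 │ 2 │ 3 │ - │         
├───┼───┼───┼───┤         
│ 0 │ . │ = │ + │         
├───┼───┼───┼───┤         
│ C │ MC│ MR│ M+│         
└───┴───┴───┴───┘         
                          
                          


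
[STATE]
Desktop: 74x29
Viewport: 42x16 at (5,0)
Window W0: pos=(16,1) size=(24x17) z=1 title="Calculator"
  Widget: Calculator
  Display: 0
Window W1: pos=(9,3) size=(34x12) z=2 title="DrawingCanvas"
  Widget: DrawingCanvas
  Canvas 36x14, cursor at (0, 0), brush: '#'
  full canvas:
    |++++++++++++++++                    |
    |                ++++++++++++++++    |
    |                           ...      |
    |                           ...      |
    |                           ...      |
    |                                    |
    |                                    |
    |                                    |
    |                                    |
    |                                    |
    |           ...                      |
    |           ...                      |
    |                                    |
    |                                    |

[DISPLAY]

                                          
           ┏━━━━━━━━━━━━━━━━━━━━━━┓       
           ┃ Calculator           ┃       
    ┏━━━━━━━━━━━━━━━━━━━━━━━━━━━━━━━━┓    
    ┃ DrawingCanvas                  ┃    
    ┠────────────────────────────────┨    
    ┃++++++++++++++++                ┃    
    ┃                ++++++++++++++++┃    
    ┃                           ...  ┃    
    ┃                           ...  ┃    
    ┃                           ...  ┃    
    ┃                                ┃    
    ┃                                ┃    
    ┃                                ┃    
    ┗━━━━━━━━━━━━━━━━━━━━━━━━━━━━━━━━┛    
           ┃└───┴───┴───┴───┘     ┃       


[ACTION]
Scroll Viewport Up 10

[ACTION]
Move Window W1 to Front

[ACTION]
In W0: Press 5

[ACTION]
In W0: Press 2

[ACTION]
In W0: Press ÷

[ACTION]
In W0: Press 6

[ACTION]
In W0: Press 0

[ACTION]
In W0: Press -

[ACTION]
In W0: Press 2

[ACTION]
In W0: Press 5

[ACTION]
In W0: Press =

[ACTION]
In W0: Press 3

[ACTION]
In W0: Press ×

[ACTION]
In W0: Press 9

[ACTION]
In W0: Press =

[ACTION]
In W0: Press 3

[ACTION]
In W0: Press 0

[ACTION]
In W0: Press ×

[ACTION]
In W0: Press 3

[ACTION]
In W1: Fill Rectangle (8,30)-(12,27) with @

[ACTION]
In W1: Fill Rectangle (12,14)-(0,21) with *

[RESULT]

                                          
           ┏━━━━━━━━━━━━━━━━━━━━━━┓       
           ┃ Calculator           ┃       
    ┏━━━━━━━━━━━━━━━━━━━━━━━━━━━━━━━━┓    
    ┃ DrawingCanvas                  ┃    
    ┠────────────────────────────────┨    
    ┃++++++++++++++********          ┃    
    ┃              ********++++++++++┃    
    ┃              ********     ...  ┃    
    ┃              ********     ...  ┃    
    ┃              ********     ...  ┃    
    ┃              ********          ┃    
    ┃              ********          ┃    
    ┃              ********          ┃    
    ┗━━━━━━━━━━━━━━━━━━━━━━━━━━━━━━━━┛    
           ┃└───┴───┴───┴───┘     ┃       


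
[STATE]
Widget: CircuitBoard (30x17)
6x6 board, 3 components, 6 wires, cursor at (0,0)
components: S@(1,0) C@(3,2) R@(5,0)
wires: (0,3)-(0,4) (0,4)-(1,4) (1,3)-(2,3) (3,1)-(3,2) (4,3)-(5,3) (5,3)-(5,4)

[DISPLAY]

   0 1 2 3 4 5                
0  [.]          · ─ ·         
                    │         
1   S           ·   ·         
                │             
2               ·             
                              
3       · ─ C                 
                              
4               ·             
                │             
5   R           · ─ ·         
Cursor: (0,0)                 
                              
                              
                              
                              


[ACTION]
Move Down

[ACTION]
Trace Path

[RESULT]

   0 1 2 3 4 5                
0               · ─ ·         
                    │         
1  [S]          ·   ·         
                │             
2               ·             
                              
3       · ─ C                 
                              
4               ·             
                │             
5   R           · ─ ·         
Cursor: (1,0)  Trace: S (1 nod
                              
                              
                              
                              


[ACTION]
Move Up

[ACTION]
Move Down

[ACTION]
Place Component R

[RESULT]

   0 1 2 3 4 5                
0               · ─ ·         
                    │         
1  [R]          ·   ·         
                │             
2               ·             
                              
3       · ─ C                 
                              
4               ·             
                │             
5   R           · ─ ·         
Cursor: (1,0)  Trace: S (1 nod
                              
                              
                              
                              


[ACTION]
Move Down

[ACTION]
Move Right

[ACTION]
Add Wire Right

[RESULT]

   0 1 2 3 4 5                
0               · ─ ·         
                    │         
1   R           ·   ·         
                │             
2      [.]─ ·   ·             
                              
3       · ─ C                 
                              
4               ·             
                │             
5   R           · ─ ·         
Cursor: (2,1)  Trace: S (1 nod
                              
                              
                              
                              


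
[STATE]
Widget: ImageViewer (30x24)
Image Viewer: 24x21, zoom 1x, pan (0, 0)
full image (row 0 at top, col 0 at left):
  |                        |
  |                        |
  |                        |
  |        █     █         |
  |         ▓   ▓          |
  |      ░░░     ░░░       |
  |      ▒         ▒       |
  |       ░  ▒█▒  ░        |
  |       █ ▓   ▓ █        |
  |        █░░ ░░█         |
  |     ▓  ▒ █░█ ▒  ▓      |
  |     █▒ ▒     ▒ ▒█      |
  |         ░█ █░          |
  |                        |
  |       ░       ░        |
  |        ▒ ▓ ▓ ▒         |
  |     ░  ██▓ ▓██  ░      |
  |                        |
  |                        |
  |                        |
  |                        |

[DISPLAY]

                              
                              
                              
        █     █               
         ▓   ▓                
      ░░░     ░░░             
      ▒         ▒             
       ░  ▒█▒  ░              
       █ ▓   ▓ █              
        █░░ ░░█               
     ▓  ▒ █░█ ▒  ▓            
     █▒ ▒     ▒ ▒█            
         ░█ █░                
                              
       ░       ░              
        ▒ ▓ ▓ ▒               
     ░  ██▓ ▓██  ░            
                              
                              
                              
                              
                              
                              
                              


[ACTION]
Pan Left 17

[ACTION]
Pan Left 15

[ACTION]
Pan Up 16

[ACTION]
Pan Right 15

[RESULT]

                              
                              
                              
                              
                              
░░                            
 ▒                            
░                             
█                             
                              
  ▓                           
 ▒█                           
                              
                              
░                             
                              
  ░                           
                              
                              
                              
                              
                              
                              
                              


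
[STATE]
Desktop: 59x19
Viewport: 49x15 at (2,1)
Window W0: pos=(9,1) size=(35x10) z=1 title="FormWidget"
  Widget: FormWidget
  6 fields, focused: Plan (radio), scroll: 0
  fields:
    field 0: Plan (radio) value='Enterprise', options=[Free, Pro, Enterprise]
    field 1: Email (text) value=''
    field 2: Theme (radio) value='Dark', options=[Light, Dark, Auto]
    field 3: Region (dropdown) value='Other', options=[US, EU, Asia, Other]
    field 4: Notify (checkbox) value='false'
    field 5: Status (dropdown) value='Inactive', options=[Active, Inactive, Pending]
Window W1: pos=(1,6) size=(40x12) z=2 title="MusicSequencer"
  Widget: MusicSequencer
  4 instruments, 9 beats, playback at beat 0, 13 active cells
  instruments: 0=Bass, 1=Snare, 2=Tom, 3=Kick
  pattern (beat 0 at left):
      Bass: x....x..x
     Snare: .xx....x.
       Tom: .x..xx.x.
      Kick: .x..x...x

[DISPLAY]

       ┏━━━━━━━━━━━━━━━━━━━━━━━━━━━━━━━━━┓       
       ┃ FormWidget                      ┃       
       ┠─────────────────────────────────┨       
       ┃> Plan:       ( ) Free  ( ) Pro  ┃       
       ┃  Email:      [                 ]┃       
━━━━━━━━━━━━━━━━━━━━━━━━━━━━━━━━━━━━━━┓rk┃       
 MusicSequencer                       ┃▼]┃       
──────────────────────────────────────┨  ┃       
      ▼12345678                       ┃▼]┃       
  Bass█····█··█                       ┃━━┛       
 Snare·██····█·                       ┃          
   Tom·█··██·█·                       ┃          
  Kick·█··█···█                       ┃          
                                      ┃          
                                      ┃          


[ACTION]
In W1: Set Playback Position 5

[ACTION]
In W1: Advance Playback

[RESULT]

       ┏━━━━━━━━━━━━━━━━━━━━━━━━━━━━━━━━━┓       
       ┃ FormWidget                      ┃       
       ┠─────────────────────────────────┨       
       ┃> Plan:       ( ) Free  ( ) Pro  ┃       
       ┃  Email:      [                 ]┃       
━━━━━━━━━━━━━━━━━━━━━━━━━━━━━━━━━━━━━━┓rk┃       
 MusicSequencer                       ┃▼]┃       
──────────────────────────────────────┨  ┃       
      012345▼78                       ┃▼]┃       
  Bass█····█··█                       ┃━━┛       
 Snare·██····█·                       ┃          
   Tom·█··██·█·                       ┃          
  Kick·█··█···█                       ┃          
                                      ┃          
                                      ┃          


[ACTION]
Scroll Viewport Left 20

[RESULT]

         ┏━━━━━━━━━━━━━━━━━━━━━━━━━━━━━━━━━┓     
         ┃ FormWidget                      ┃     
         ┠─────────────────────────────────┨     
         ┃> Plan:       ( ) Free  ( ) Pro  ┃     
         ┃  Email:      [                 ]┃     
 ┏━━━━━━━━━━━━━━━━━━━━━━━━━━━━━━━━━━━━━━┓rk┃     
 ┃ MusicSequencer                       ┃▼]┃     
 ┠──────────────────────────────────────┨  ┃     
 ┃      012345▼78                       ┃▼]┃     
 ┃  Bass█····█··█                       ┃━━┛     
 ┃ Snare·██····█·                       ┃        
 ┃   Tom·█··██·█·                       ┃        
 ┃  Kick·█··█···█                       ┃        
 ┃                                      ┃        
 ┃                                      ┃        


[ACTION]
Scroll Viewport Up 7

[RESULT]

                                                 
         ┏━━━━━━━━━━━━━━━━━━━━━━━━━━━━━━━━━┓     
         ┃ FormWidget                      ┃     
         ┠─────────────────────────────────┨     
         ┃> Plan:       ( ) Free  ( ) Pro  ┃     
         ┃  Email:      [                 ]┃     
 ┏━━━━━━━━━━━━━━━━━━━━━━━━━━━━━━━━━━━━━━┓rk┃     
 ┃ MusicSequencer                       ┃▼]┃     
 ┠──────────────────────────────────────┨  ┃     
 ┃      012345▼78                       ┃▼]┃     
 ┃  Bass█····█··█                       ┃━━┛     
 ┃ Snare·██····█·                       ┃        
 ┃   Tom·█··██·█·                       ┃        
 ┃  Kick·█··█···█                       ┃        
 ┃                                      ┃        


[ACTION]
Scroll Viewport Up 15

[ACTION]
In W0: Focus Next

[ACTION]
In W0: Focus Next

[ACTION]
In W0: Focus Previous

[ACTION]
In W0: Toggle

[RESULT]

                                                 
         ┏━━━━━━━━━━━━━━━━━━━━━━━━━━━━━━━━━┓     
         ┃ FormWidget                      ┃     
         ┠─────────────────────────────────┨     
         ┃  Plan:       ( ) Free  ( ) Pro  ┃     
         ┃> Email:      [                 ]┃     
 ┏━━━━━━━━━━━━━━━━━━━━━━━━━━━━━━━━━━━━━━┓rk┃     
 ┃ MusicSequencer                       ┃▼]┃     
 ┠──────────────────────────────────────┨  ┃     
 ┃      012345▼78                       ┃▼]┃     
 ┃  Bass█····█··█                       ┃━━┛     
 ┃ Snare·██····█·                       ┃        
 ┃   Tom·█··██·█·                       ┃        
 ┃  Kick·█··█···█                       ┃        
 ┃                                      ┃        


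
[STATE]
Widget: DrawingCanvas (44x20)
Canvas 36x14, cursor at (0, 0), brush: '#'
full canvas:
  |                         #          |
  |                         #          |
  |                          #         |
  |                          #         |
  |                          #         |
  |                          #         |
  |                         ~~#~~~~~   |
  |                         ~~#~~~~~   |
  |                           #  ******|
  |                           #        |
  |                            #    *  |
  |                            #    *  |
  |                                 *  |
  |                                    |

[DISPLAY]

+                        #                  
                         #                  
                          #                 
                          #                 
                          #                 
                          #                 
                         ~~#~~~~~           
                         ~~#~~~~~           
                           #  ******        
                           #                
                            #    *          
                            #    *          
                                 *          
                                            
                                            
                                            
                                            
                                            
                                            
                                            


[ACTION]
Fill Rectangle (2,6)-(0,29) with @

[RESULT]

+     @@@@@@@@@@@@@@@@@@@@@@@@              
      @@@@@@@@@@@@@@@@@@@@@@@@              
      @@@@@@@@@@@@@@@@@@@@@@@@              
                          #                 
                          #                 
                          #                 
                         ~~#~~~~~           
                         ~~#~~~~~           
                           #  ******        
                           #                
                            #    *          
                            #    *          
                                 *          
                                            
                                            
                                            
                                            
                                            
                                            
                                            


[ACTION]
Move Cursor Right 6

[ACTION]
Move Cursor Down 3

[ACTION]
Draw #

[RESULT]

      @@@@@@@@@@@@@@@@@@@@@@@@              
      @@@@@@@@@@@@@@@@@@@@@@@@              
      @@@@@@@@@@@@@@@@@@@@@@@@              
      #                   #                 
                          #                 
                          #                 
                         ~~#~~~~~           
                         ~~#~~~~~           
                           #  ******        
                           #                
                            #    *          
                            #    *          
                                 *          
                                            
                                            
                                            
                                            
                                            
                                            
                                            


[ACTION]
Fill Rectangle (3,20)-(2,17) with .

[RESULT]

      @@@@@@@@@@@@@@@@@@@@@@@@              
      @@@@@@@@@@@@@@@@@@@@@@@@              
      @@@@@@@@@@@....@@@@@@@@@              
      #          ....     #                 
                          #                 
                          #                 
                         ~~#~~~~~           
                         ~~#~~~~~           
                           #  ******        
                           #                
                            #    *          
                            #    *          
                                 *          
                                            
                                            
                                            
                                            
                                            
                                            
                                            


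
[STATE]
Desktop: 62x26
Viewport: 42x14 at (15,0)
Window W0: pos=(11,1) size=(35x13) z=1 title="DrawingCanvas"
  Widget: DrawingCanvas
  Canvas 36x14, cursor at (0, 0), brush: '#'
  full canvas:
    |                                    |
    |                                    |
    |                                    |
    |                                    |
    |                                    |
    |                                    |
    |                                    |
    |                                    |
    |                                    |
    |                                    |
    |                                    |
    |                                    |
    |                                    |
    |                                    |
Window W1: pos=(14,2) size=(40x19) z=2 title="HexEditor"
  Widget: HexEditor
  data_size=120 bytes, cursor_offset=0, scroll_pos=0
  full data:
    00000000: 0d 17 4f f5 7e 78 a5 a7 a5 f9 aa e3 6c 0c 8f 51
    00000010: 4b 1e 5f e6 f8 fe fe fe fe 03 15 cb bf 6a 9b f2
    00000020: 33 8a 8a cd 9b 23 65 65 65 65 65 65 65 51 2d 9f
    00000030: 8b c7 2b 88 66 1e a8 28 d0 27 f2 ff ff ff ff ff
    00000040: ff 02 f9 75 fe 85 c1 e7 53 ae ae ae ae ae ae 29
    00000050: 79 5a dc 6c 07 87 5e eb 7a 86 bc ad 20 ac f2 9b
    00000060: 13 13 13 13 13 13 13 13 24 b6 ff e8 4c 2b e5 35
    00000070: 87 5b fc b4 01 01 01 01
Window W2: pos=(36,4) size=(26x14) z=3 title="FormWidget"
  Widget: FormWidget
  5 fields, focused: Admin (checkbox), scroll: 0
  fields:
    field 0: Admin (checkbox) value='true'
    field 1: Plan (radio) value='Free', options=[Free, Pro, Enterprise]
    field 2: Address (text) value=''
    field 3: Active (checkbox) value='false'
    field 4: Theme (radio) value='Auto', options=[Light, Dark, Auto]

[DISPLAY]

                                          
━━━━━━━━━━━━━━━━━━━━━━━━━━━━━━┓           
━━━━━━━━━━━━━━━━━━━━━━━━━━━━━━━━━━━━━━┓   
 HexEditor                            ┃   
─────────────────────┏━━━━━━━━━━━━━━━━━━━━
00000000  0D 17 4f f5┃ FormWidget         
00000010  4b 1e 5f e6┠────────────────────
00000020  33 8a 8a cd┃> Admin:      [x]   
00000030  8b c7 2b 88┃  Plan:       (●) Fr
00000040  ff 02 f9 75┃  Address:    [     
00000050  79 5a dc 6c┃  Active:     [ ]   
00000060  13 13 13 13┃  Theme:      ( ) Li
00000070  87 5b fc b4┃                    
                     ┃                    


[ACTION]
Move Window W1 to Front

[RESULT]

                                          
━━━━━━━━━━━━━━━━━━━━━━━━━━━━━━┓           
━━━━━━━━━━━━━━━━━━━━━━━━━━━━━━━━━━━━━━┓   
 HexEditor                            ┃   
──────────────────────────────────────┨━━━
00000000  0D 17 4f f5 7e 78 a5 a7  a5 ┃   
00000010  4b 1e 5f e6 f8 fe fe fe  fe ┃───
00000020  33 8a 8a cd 9b 23 65 65  65 ┃   
00000030  8b c7 2b 88 66 1e a8 28  d0 ┃ Fr
00000040  ff 02 f9 75 fe 85 c1 e7  53 ┃   
00000050  79 5a dc 6c 07 87 5e eb  7a ┃   
00000060  13 13 13 13 13 13 13 13  24 ┃ Li
00000070  87 5b fc b4 01 01 01 01     ┃   
                                      ┃   


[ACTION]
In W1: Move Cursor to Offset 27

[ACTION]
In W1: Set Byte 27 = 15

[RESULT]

                                          
━━━━━━━━━━━━━━━━━━━━━━━━━━━━━━┓           
━━━━━━━━━━━━━━━━━━━━━━━━━━━━━━━━━━━━━━┓   
 HexEditor                            ┃   
──────────────────────────────────────┨━━━
00000000  0d 17 4f f5 7e 78 a5 a7  a5 ┃   
00000010  4b 1e 5f e6 f8 fe fe fe  fe ┃───
00000020  33 8a 8a cd 9b 23 65 65  65 ┃   
00000030  8b c7 2b 88 66 1e a8 28  d0 ┃ Fr
00000040  ff 02 f9 75 fe 85 c1 e7  53 ┃   
00000050  79 5a dc 6c 07 87 5e eb  7a ┃   
00000060  13 13 13 13 13 13 13 13  24 ┃ Li
00000070  87 5b fc b4 01 01 01 01     ┃   
                                      ┃   


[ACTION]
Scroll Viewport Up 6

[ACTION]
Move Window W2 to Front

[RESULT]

                                          
━━━━━━━━━━━━━━━━━━━━━━━━━━━━━━┓           
━━━━━━━━━━━━━━━━━━━━━━━━━━━━━━━━━━━━━━┓   
 HexEditor                            ┃   
─────────────────────┏━━━━━━━━━━━━━━━━━━━━
00000000  0d 17 4f f5┃ FormWidget         
00000010  4b 1e 5f e6┠────────────────────
00000020  33 8a 8a cd┃> Admin:      [x]   
00000030  8b c7 2b 88┃  Plan:       (●) Fr
00000040  ff 02 f9 75┃  Address:    [     
00000050  79 5a dc 6c┃  Active:     [ ]   
00000060  13 13 13 13┃  Theme:      ( ) Li
00000070  87 5b fc b4┃                    
                     ┃                    


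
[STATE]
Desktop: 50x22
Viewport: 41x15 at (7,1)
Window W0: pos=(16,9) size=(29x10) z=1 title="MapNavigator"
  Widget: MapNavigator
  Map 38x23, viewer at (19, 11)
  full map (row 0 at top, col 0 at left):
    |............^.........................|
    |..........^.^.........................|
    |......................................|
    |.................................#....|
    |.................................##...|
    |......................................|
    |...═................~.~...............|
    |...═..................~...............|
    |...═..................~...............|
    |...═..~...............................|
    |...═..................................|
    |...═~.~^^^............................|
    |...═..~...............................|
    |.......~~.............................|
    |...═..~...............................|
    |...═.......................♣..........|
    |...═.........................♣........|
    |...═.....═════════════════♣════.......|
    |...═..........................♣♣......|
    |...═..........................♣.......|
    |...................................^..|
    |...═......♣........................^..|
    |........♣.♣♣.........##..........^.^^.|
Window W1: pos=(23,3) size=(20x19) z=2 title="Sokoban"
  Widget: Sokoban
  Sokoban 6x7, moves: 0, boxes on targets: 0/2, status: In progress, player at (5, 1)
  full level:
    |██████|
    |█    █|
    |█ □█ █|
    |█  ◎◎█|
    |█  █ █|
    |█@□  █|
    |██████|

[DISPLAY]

                                         
                                         
                ┏━━━━━━━━━━━━━━━━━━┓     
                ┃ Sokoban          ┃     
                ┠──────────────────┨     
                ┃██████            ┃     
                ┃█    █            ┃     
                ┃█ □█ █            ┃     
         ┏━━━━━━┃█  ◎◎█            ┃━┓   
         ┃ MapNa┃█  █ █            ┃ ┃   
         ┠──────┃█@□  █            ┃─┨   
         ┃......┃██████            ┃.┃   
         ┃~.....┃Moves: 0  0/2     ┃.┃   
         ┃......┃                  ┃.┃   
         ┃~^^^..┃                  ┃.┃   


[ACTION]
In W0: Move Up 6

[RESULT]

                                         
                                         
                ┏━━━━━━━━━━━━━━━━━━┓     
                ┃ Sokoban          ┃     
                ┠──────────────────┨     
                ┃██████            ┃     
                ┃█    █            ┃     
                ┃█ □█ █            ┃     
         ┏━━━━━━┃█  ◎◎█            ┃━┓   
         ┃ MapNa┃█  █ █            ┃ ┃   
         ┠──────┃█@□  █            ┃─┨   
         ┃......┃██████            ┃.┃   
         ┃......┃Moves: 0  0/2     ┃.┃   
         ┃......┃                  ┃.┃   
         ┃......┃                  ┃.┃   


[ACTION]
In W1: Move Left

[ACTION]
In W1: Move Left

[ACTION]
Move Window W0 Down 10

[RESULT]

                                         
                                         
                ┏━━━━━━━━━━━━━━━━━━┓     
                ┃ Sokoban          ┃     
                ┠──────────────────┨     
                ┃██████            ┃     
                ┃█    █            ┃     
                ┃█ □█ █            ┃     
                ┃█  ◎◎█            ┃     
                ┃█  █ █            ┃     
                ┃█@□  █            ┃     
         ┏━━━━━━┃██████            ┃━┓   
         ┃ MapNa┃Moves: 0  0/2     ┃ ┃   
         ┠──────┃                  ┃─┨   
         ┃......┃                  ┃.┃   


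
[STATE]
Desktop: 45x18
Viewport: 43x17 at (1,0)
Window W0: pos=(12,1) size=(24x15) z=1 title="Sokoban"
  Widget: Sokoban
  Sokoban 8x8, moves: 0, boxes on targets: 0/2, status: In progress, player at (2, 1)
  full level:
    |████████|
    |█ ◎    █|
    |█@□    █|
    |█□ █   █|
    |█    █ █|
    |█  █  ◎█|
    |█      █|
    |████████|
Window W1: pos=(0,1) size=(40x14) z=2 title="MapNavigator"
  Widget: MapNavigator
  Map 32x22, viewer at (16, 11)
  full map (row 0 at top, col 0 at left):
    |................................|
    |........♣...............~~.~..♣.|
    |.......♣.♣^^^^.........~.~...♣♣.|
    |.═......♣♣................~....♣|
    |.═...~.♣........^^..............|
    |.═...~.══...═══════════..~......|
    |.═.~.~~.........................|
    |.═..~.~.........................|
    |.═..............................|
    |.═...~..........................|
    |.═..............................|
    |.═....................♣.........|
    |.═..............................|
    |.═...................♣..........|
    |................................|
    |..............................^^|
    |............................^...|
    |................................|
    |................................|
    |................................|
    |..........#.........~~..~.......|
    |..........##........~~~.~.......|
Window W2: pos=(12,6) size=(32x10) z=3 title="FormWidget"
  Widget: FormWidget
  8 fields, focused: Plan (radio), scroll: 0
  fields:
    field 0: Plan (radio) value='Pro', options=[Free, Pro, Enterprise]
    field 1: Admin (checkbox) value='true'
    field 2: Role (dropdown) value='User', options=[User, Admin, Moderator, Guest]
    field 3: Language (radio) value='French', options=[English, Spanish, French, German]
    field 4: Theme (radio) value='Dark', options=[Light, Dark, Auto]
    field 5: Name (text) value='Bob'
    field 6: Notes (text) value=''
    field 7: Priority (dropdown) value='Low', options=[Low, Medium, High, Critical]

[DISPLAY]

                                           
━━━━━━━━━━━━━━━━━━━━━━━━━━━━━━━━━━━━━━┓    
 MapNavigator                         ┃    
──────────────────────────────────────┨    
   .═.~.~~.........................   ┃    
   .═..~.~.........................   ┃    
   .═......┏━━━━━━━━━━━━━━━━━━━━━━━━━━━━━━┓
   .═...~..┃ FormWidget                   ┃
   .═......┠──────────────────────────────┨
   .═......┃> Plan:       ( ) Free  (●) Pr┃
   .═......┃  Admin:      [x]             ┃
   .═......┃  Role:       [User         ▼]┃
   ........┃  Language:   ( ) English  ( )┃
   ........┃  Theme:      ( ) Light  (●) D┃
━━━━━━━━━━━┃  Name:       [Bob           ]┃
           ┗━━━━━━━━━━━━━━━━━━━━━━━━━━━━━━┛
                                           


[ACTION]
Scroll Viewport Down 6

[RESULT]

━━━━━━━━━━━━━━━━━━━━━━━━━━━━━━━━━━━━━━┓    
 MapNavigator                         ┃    
──────────────────────────────────────┨    
   .═.~.~~.........................   ┃    
   .═..~.~.........................   ┃    
   .═......┏━━━━━━━━━━━━━━━━━━━━━━━━━━━━━━┓
   .═...~..┃ FormWidget                   ┃
   .═......┠──────────────────────────────┨
   .═......┃> Plan:       ( ) Free  (●) Pr┃
   .═......┃  Admin:      [x]             ┃
   .═......┃  Role:       [User         ▼]┃
   ........┃  Language:   ( ) English  ( )┃
   ........┃  Theme:      ( ) Light  (●) D┃
━━━━━━━━━━━┃  Name:       [Bob           ]┃
           ┗━━━━━━━━━━━━━━━━━━━━━━━━━━━━━━┛
                                           
                                           


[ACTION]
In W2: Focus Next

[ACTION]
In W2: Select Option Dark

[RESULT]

━━━━━━━━━━━━━━━━━━━━━━━━━━━━━━━━━━━━━━┓    
 MapNavigator                         ┃    
──────────────────────────────────────┨    
   .═.~.~~.........................   ┃    
   .═..~.~.........................   ┃    
   .═......┏━━━━━━━━━━━━━━━━━━━━━━━━━━━━━━┓
   .═...~..┃ FormWidget                   ┃
   .═......┠──────────────────────────────┨
   .═......┃  Plan:       ( ) Free  (●) Pr┃
   .═......┃> Admin:      [x]             ┃
   .═......┃  Role:       [User         ▼]┃
   ........┃  Language:   ( ) English  ( )┃
   ........┃  Theme:      ( ) Light  (●) D┃
━━━━━━━━━━━┃  Name:       [Bob           ]┃
           ┗━━━━━━━━━━━━━━━━━━━━━━━━━━━━━━┛
                                           
                                           


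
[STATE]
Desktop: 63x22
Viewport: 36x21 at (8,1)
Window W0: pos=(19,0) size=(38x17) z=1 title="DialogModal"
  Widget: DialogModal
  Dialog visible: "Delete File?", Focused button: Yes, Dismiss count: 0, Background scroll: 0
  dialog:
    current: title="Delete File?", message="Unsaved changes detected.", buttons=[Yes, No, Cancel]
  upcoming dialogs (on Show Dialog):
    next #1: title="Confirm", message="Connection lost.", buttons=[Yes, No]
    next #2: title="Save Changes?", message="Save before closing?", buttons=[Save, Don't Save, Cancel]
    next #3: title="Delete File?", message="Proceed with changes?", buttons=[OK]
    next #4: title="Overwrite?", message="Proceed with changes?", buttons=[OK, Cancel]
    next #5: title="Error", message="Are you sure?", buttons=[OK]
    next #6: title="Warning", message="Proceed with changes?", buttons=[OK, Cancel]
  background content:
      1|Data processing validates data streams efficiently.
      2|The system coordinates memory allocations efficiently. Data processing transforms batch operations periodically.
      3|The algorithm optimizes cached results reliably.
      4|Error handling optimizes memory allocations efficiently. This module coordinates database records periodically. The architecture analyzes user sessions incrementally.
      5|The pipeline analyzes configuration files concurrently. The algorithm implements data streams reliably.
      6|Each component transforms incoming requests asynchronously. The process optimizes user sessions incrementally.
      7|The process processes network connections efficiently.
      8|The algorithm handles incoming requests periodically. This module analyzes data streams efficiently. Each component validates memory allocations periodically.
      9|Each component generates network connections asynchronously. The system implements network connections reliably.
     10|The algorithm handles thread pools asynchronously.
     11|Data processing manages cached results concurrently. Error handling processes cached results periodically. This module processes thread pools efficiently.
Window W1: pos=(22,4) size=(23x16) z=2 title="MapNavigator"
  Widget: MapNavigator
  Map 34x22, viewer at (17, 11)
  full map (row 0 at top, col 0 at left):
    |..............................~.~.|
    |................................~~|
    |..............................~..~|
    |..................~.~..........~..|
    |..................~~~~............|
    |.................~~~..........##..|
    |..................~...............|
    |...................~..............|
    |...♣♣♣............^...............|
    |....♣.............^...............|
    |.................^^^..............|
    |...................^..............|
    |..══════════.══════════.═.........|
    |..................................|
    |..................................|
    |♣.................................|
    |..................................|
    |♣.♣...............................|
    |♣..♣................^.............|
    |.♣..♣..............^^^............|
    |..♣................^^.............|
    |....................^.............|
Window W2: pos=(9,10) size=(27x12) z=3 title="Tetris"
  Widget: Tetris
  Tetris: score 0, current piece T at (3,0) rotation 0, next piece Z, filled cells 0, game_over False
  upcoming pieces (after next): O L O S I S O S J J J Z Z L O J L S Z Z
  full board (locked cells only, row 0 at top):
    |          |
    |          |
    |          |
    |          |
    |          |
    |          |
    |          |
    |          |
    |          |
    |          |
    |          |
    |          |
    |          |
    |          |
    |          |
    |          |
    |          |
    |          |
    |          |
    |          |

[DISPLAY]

           ┃ DialogModal            
           ┠────────────────────────
           ┃Data processing validate
           ┃Th┏━━━━━━━━━━━━━━━━━━━━━
           ┃Th┃ MapNavigator        
           ┃Er┠─────────────────────
           ┃Th┃..........~~~........
           ┃Ea┃...........~.........
           ┃Th┃............~........
 ┏━━━━━━━━━━━━━━━━━━━━━━━━━┓........
 ┃ Tetris                  ┃........
 ┠─────────────────────────┨........
 ┃          │Next:         ┃........
 ┃          │▓▓            ┃═══.═...
 ┃          │ ▓▓           ┃........
 ┃          │              ┃........
 ┃          │              ┃........
 ┃          │              ┃........
 ┃          │Score:        ┃━━━━━━━━
 ┃          │0             ┃        
 ┗━━━━━━━━━━━━━━━━━━━━━━━━━┛        


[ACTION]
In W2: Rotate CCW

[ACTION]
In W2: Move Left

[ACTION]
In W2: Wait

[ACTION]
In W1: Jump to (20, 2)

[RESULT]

           ┃ DialogModal            
           ┠────────────────────────
           ┃Data processing validate
           ┃Th┏━━━━━━━━━━━━━━━━━━━━━
           ┃Th┃ MapNavigator        
           ┃Er┠─────────────────────
           ┃Th┃                     
           ┃Ea┃                     
           ┃Th┃                     
 ┏━━━━━━━━━━━━━━━━━━━━━━━━━┓        
 ┃ Tetris                  ┃.......~
 ┠─────────────────────────┨........
 ┃          │Next:         ┃.......~
 ┃          │▓▓            ┃........
 ┃          │ ▓▓           ┃........
 ┃          │              ┃.......#
 ┃          │              ┃........
 ┃          │              ┃........
 ┃          │Score:        ┃━━━━━━━━
 ┃          │0             ┃        
 ┗━━━━━━━━━━━━━━━━━━━━━━━━━┛        
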